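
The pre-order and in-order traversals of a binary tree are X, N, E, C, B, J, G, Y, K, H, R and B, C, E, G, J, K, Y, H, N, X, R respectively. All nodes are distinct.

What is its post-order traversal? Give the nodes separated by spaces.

B C G K H Y J E N R X

The first element of pre-order is the root; it splits in-order into left and right subtrees.
Root X: left subtree has 9 nodes {B, C, E, G, J, K, Y, H, N}, right has 1 {R}.
  Root N: left subtree has 8 nodes {B, C, E, G, J, K, Y, H}, right has 0 { }.
    Root E: left subtree has 2 nodes {B, C}, right has 5 {G, J, K, Y, H}.
      Root C: left subtree has 1 node {B}, right has 0 { }.
      Root J: left subtree has 1 node {G}, right has 3 {K, Y, H}.
        Root Y: left subtree has 1 node {K}, right has 1 {H}.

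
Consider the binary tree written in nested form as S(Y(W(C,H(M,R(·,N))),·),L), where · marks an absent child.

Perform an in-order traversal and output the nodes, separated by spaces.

C W M H R N Y S L

In-order visits the left subtree, then the node, then the right subtree.
At S: go left to Y.
  At Y: go left to W.
    At W: go left to C.
      C is a leaf — visit C.
    Visit W.
    At W: go right to H.
      At H: go left to M.
        M is a leaf — visit M.
      Visit H.
      At H: go right to R.
        At R: no left child.
        Visit R.
        At R: go right to N.
          N is a leaf — visit N.
  Visit Y.
  At Y: no right child.
Visit S.
At S: go right to L.
  L is a leaf — visit L.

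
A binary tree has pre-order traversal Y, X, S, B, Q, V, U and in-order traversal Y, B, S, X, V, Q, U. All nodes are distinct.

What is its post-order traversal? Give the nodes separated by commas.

B, S, V, U, Q, X, Y

The first element of pre-order is the root; it splits in-order into left and right subtrees.
Root Y: left subtree has 0 nodes { }, right has 6 {B, S, X, V, Q, U}.
  Root X: left subtree has 2 nodes {B, S}, right has 3 {V, Q, U}.
    Root S: left subtree has 1 node {B}, right has 0 { }.
    Root Q: left subtree has 1 node {V}, right has 1 {U}.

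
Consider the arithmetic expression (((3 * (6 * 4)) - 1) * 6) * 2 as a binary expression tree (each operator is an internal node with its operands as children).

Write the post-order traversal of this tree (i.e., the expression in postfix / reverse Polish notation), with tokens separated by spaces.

Post-order on an expression tree gives postfix notation: for each operator, emit left operand, right operand, then the operator.

3 6 4 * * 1 - 6 * 2 *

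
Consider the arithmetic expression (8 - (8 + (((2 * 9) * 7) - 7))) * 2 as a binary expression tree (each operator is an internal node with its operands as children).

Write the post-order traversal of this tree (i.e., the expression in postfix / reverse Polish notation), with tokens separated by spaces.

Post-order on an expression tree gives postfix notation: for each operator, emit left operand, right operand, then the operator.

8 8 2 9 * 7 * 7 - + - 2 *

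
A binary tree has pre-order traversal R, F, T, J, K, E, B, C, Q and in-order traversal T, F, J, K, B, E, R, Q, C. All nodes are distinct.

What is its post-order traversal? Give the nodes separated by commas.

T, B, E, K, J, F, Q, C, R

The first element of pre-order is the root; it splits in-order into left and right subtrees.
Root R: left subtree has 6 nodes {T, F, J, K, B, E}, right has 2 {Q, C}.
  Root F: left subtree has 1 node {T}, right has 4 {J, K, B, E}.
    Root J: left subtree has 0 nodes { }, right has 3 {K, B, E}.
      Root K: left subtree has 0 nodes { }, right has 2 {B, E}.
        Root E: left subtree has 1 node {B}, right has 0 { }.
  Root C: left subtree has 1 node {Q}, right has 0 { }.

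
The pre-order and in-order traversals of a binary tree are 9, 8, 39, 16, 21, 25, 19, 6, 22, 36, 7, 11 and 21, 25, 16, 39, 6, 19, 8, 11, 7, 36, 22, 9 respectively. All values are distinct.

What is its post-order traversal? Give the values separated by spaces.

The first element of pre-order is the root; it splits in-order into left and right subtrees.
Root 9: left subtree has 11 nodes {21, 25, 16, 39, 6, 19, 8, 11, 7, 36, 22}, right has 0 { }.
  Root 8: left subtree has 6 nodes {21, 25, 16, 39, 6, 19}, right has 4 {11, 7, 36, 22}.
    Root 39: left subtree has 3 nodes {21, 25, 16}, right has 2 {6, 19}.
      Root 16: left subtree has 2 nodes {21, 25}, right has 0 { }.
        Root 21: left subtree has 0 nodes { }, right has 1 {25}.
      Root 19: left subtree has 1 node {6}, right has 0 { }.
    Root 22: left subtree has 3 nodes {11, 7, 36}, right has 0 { }.
      Root 36: left subtree has 2 nodes {11, 7}, right has 0 { }.
        Root 7: left subtree has 1 node {11}, right has 0 { }.

25 21 16 6 19 39 11 7 36 22 8 9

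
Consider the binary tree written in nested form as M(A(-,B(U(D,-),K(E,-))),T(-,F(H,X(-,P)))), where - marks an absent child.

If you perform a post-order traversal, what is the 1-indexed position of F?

Post-order visits the left subtree, then the right subtree, then the node.
At M: go left to A.
  At A: no left child.
  At A: go right to B.
    At B: go left to U.
      At U: go left to D.
        D is a leaf — visit D.
      At U: no right child.
      Visit U.
    At B: go right to K.
      At K: go left to E.
        E is a leaf — visit E.
      At K: no right child.
      Visit K.
    Visit B.
  Visit A.
At M: go right to T.
  At T: no left child.
  At T: go right to F.
    At F: go left to H.
      H is a leaf — visit H.
    At F: go right to X.
      At X: no left child.
      At X: go right to P.
        P is a leaf — visit P.
      Visit X.
    Visit F.
  Visit T.
Visit M.
Full post-order sequence: D, U, E, K, B, A, H, P, X, F, T, M.

10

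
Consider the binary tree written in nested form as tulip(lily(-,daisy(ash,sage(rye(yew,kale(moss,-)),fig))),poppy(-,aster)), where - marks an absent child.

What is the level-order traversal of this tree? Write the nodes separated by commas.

tulip, lily, poppy, daisy, aster, ash, sage, rye, fig, yew, kale, moss

Level-order visits nodes level by level from the root, left to right within each level.
Level 0: tulip
Level 1: lily, poppy
Level 2: daisy, aster
Level 3: ash, sage
Level 4: rye, fig
Level 5: yew, kale
Level 6: moss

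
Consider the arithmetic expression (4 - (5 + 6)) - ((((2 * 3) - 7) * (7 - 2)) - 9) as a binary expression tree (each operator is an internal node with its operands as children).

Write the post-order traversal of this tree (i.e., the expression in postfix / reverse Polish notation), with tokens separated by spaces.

4 5 6 + - 2 3 * 7 - 7 2 - * 9 - -

Post-order on an expression tree gives postfix notation: for each operator, emit left operand, right operand, then the operator.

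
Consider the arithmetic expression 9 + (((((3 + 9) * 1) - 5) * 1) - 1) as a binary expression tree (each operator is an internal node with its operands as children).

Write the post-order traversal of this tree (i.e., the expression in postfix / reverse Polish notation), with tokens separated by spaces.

9 3 9 + 1 * 5 - 1 * 1 - +

Post-order on an expression tree gives postfix notation: for each operator, emit left operand, right operand, then the operator.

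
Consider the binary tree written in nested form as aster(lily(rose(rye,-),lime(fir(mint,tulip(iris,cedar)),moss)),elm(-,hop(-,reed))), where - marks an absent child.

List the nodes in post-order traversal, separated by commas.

rye, rose, mint, iris, cedar, tulip, fir, moss, lime, lily, reed, hop, elm, aster

Post-order visits the left subtree, then the right subtree, then the node.
At aster: go left to lily.
  At lily: go left to rose.
    At rose: go left to rye.
      rye is a leaf — visit rye.
    At rose: no right child.
    Visit rose.
  At lily: go right to lime.
    At lime: go left to fir.
      At fir: go left to mint.
        mint is a leaf — visit mint.
      At fir: go right to tulip.
        At tulip: go left to iris.
          iris is a leaf — visit iris.
        At tulip: go right to cedar.
          cedar is a leaf — visit cedar.
        Visit tulip.
      Visit fir.
    At lime: go right to moss.
      moss is a leaf — visit moss.
    Visit lime.
  Visit lily.
At aster: go right to elm.
  At elm: no left child.
  At elm: go right to hop.
    At hop: no left child.
    At hop: go right to reed.
      reed is a leaf — visit reed.
    Visit hop.
  Visit elm.
Visit aster.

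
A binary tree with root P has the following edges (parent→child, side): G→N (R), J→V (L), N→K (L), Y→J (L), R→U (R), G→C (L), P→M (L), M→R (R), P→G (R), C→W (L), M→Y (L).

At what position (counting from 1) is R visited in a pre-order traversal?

6

Pre-order visits the node, then its left subtree, then its right subtree.
Visit P.
At P: go left to M.
  Visit M.
  At M: go left to Y.
    Visit Y.
    At Y: go left to J.
      Visit J.
      At J: go left to V.
        V is a leaf — visit V.
      At J: no right child.
    At Y: no right child.
  At M: go right to R.
    Visit R.
    At R: no left child.
    At R: go right to U.
      U is a leaf — visit U.
At P: go right to G.
  Visit G.
  At G: go left to C.
    Visit C.
    At C: go left to W.
      W is a leaf — visit W.
    At C: no right child.
  At G: go right to N.
    Visit N.
    At N: go left to K.
      K is a leaf — visit K.
    At N: no right child.
Full pre-order sequence: P, M, Y, J, V, R, U, G, C, W, N, K.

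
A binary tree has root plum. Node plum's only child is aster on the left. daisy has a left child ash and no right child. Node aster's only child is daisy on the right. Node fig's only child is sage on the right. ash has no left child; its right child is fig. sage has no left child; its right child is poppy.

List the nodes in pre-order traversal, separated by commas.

plum, aster, daisy, ash, fig, sage, poppy

Pre-order visits the node, then its left subtree, then its right subtree.
Visit plum.
At plum: go left to aster.
  Visit aster.
  At aster: no left child.
  At aster: go right to daisy.
    Visit daisy.
    At daisy: go left to ash.
      Visit ash.
      At ash: no left child.
      At ash: go right to fig.
        Visit fig.
        At fig: no left child.
        At fig: go right to sage.
          Visit sage.
          At sage: no left child.
          At sage: go right to poppy.
            poppy is a leaf — visit poppy.
    At daisy: no right child.
At plum: no right child.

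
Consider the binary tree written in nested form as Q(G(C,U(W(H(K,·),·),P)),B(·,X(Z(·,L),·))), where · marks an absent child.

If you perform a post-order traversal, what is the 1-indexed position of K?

2

Post-order visits the left subtree, then the right subtree, then the node.
At Q: go left to G.
  At G: go left to C.
    C is a leaf — visit C.
  At G: go right to U.
    At U: go left to W.
      At W: go left to H.
        At H: go left to K.
          K is a leaf — visit K.
        At H: no right child.
        Visit H.
      At W: no right child.
      Visit W.
    At U: go right to P.
      P is a leaf — visit P.
    Visit U.
  Visit G.
At Q: go right to B.
  At B: no left child.
  At B: go right to X.
    At X: go left to Z.
      At Z: no left child.
      At Z: go right to L.
        L is a leaf — visit L.
      Visit Z.
    At X: no right child.
    Visit X.
  Visit B.
Visit Q.
Full post-order sequence: C, K, H, W, P, U, G, L, Z, X, B, Q.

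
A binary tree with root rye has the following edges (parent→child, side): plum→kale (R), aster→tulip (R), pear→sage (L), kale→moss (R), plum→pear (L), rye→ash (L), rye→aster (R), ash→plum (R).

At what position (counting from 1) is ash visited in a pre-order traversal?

Pre-order visits the node, then its left subtree, then its right subtree.
Visit rye.
At rye: go left to ash.
  Visit ash.
  At ash: no left child.
  At ash: go right to plum.
    Visit plum.
    At plum: go left to pear.
      Visit pear.
      At pear: go left to sage.
        sage is a leaf — visit sage.
      At pear: no right child.
    At plum: go right to kale.
      Visit kale.
      At kale: no left child.
      At kale: go right to moss.
        moss is a leaf — visit moss.
At rye: go right to aster.
  Visit aster.
  At aster: no left child.
  At aster: go right to tulip.
    tulip is a leaf — visit tulip.
Full pre-order sequence: rye, ash, plum, pear, sage, kale, moss, aster, tulip.

2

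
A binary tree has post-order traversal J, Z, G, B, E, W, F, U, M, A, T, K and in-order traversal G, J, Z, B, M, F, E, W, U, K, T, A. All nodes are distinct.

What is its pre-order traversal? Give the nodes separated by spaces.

The last element of post-order is the root; it splits in-order into left and right subtrees.
Root K: left subtree has 9 nodes {G, J, Z, B, M, F, E, W, U}, right has 2 {T, A}.
  Root M: left subtree has 4 nodes {G, J, Z, B}, right has 4 {F, E, W, U}.
    Root B: left subtree has 3 nodes {G, J, Z}, right has 0 { }.
      Root G: left subtree has 0 nodes { }, right has 2 {J, Z}.
        Root Z: left subtree has 1 node {J}, right has 0 { }.
    Root U: left subtree has 3 nodes {F, E, W}, right has 0 { }.
      Root F: left subtree has 0 nodes { }, right has 2 {E, W}.
        Root W: left subtree has 1 node {E}, right has 0 { }.
  Root T: left subtree has 0 nodes { }, right has 1 {A}.

K M B G Z J U F W E T A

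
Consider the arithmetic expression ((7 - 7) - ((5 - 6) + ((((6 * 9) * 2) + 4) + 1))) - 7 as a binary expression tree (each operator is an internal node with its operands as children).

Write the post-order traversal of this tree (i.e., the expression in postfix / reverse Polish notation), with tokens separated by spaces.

Post-order on an expression tree gives postfix notation: for each operator, emit left operand, right operand, then the operator.

7 7 - 5 6 - 6 9 * 2 * 4 + 1 + + - 7 -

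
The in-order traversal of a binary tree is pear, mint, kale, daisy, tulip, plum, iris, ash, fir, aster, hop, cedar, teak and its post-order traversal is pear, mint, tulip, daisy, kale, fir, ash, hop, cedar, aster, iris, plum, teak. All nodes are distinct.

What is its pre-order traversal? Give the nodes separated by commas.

The last element of post-order is the root; it splits in-order into left and right subtrees.
Root teak: left subtree has 12 nodes {pear, mint, kale, daisy, tulip, plum, iris, ash, fir, aster, hop, cedar}, right has 0 { }.
  Root plum: left subtree has 5 nodes {pear, mint, kale, daisy, tulip}, right has 6 {iris, ash, fir, aster, hop, cedar}.
    Root kale: left subtree has 2 nodes {pear, mint}, right has 2 {daisy, tulip}.
      Root mint: left subtree has 1 node {pear}, right has 0 { }.
      Root daisy: left subtree has 0 nodes { }, right has 1 {tulip}.
    Root iris: left subtree has 0 nodes { }, right has 5 {ash, fir, aster, hop, cedar}.
      Root aster: left subtree has 2 nodes {ash, fir}, right has 2 {hop, cedar}.
        Root ash: left subtree has 0 nodes { }, right has 1 {fir}.
        Root cedar: left subtree has 1 node {hop}, right has 0 { }.

teak, plum, kale, mint, pear, daisy, tulip, iris, aster, ash, fir, cedar, hop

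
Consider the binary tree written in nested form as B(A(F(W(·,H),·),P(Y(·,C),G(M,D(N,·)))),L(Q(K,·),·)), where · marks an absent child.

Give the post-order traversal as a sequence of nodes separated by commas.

Post-order visits the left subtree, then the right subtree, then the node.
At B: go left to A.
  At A: go left to F.
    At F: go left to W.
      At W: no left child.
      At W: go right to H.
        H is a leaf — visit H.
      Visit W.
    At F: no right child.
    Visit F.
  At A: go right to P.
    At P: go left to Y.
      At Y: no left child.
      At Y: go right to C.
        C is a leaf — visit C.
      Visit Y.
    At P: go right to G.
      At G: go left to M.
        M is a leaf — visit M.
      At G: go right to D.
        At D: go left to N.
          N is a leaf — visit N.
        At D: no right child.
        Visit D.
      Visit G.
    Visit P.
  Visit A.
At B: go right to L.
  At L: go left to Q.
    At Q: go left to K.
      K is a leaf — visit K.
    At Q: no right child.
    Visit Q.
  At L: no right child.
  Visit L.
Visit B.

H, W, F, C, Y, M, N, D, G, P, A, K, Q, L, B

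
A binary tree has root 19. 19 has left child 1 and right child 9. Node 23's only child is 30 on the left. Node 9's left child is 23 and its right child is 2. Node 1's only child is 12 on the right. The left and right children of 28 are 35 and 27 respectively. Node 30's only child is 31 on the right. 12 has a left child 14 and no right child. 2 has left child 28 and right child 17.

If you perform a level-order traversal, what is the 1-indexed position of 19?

1

Level-order visits nodes level by level from the root, left to right within each level.
Level 0: 19
Level 1: 1, 9
Level 2: 12, 23, 2
Level 3: 14, 30, 28, 17
Level 4: 31, 35, 27
Full level-order sequence: 19, 1, 9, 12, 23, 2, 14, 30, 28, 17, 31, 35, 27.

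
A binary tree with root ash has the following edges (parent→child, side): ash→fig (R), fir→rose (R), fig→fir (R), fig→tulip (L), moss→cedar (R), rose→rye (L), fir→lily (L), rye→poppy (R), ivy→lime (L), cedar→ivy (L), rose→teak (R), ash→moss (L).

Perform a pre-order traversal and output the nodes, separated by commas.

Pre-order visits the node, then its left subtree, then its right subtree.
Visit ash.
At ash: go left to moss.
  Visit moss.
  At moss: no left child.
  At moss: go right to cedar.
    Visit cedar.
    At cedar: go left to ivy.
      Visit ivy.
      At ivy: go left to lime.
        lime is a leaf — visit lime.
      At ivy: no right child.
    At cedar: no right child.
At ash: go right to fig.
  Visit fig.
  At fig: go left to tulip.
    tulip is a leaf — visit tulip.
  At fig: go right to fir.
    Visit fir.
    At fir: go left to lily.
      lily is a leaf — visit lily.
    At fir: go right to rose.
      Visit rose.
      At rose: go left to rye.
        Visit rye.
        At rye: no left child.
        At rye: go right to poppy.
          poppy is a leaf — visit poppy.
      At rose: go right to teak.
        teak is a leaf — visit teak.

ash, moss, cedar, ivy, lime, fig, tulip, fir, lily, rose, rye, poppy, teak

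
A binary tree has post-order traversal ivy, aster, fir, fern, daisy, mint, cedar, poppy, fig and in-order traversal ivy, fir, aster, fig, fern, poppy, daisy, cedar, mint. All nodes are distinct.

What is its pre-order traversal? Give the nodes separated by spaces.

fig fir ivy aster poppy fern cedar daisy mint

The last element of post-order is the root; it splits in-order into left and right subtrees.
Root fig: left subtree has 3 nodes {ivy, fir, aster}, right has 5 {fern, poppy, daisy, cedar, mint}.
  Root fir: left subtree has 1 node {ivy}, right has 1 {aster}.
  Root poppy: left subtree has 1 node {fern}, right has 3 {daisy, cedar, mint}.
    Root cedar: left subtree has 1 node {daisy}, right has 1 {mint}.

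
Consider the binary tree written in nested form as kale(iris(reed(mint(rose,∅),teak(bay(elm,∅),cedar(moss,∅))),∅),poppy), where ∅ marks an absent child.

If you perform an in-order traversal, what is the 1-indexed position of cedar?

8

In-order visits the left subtree, then the node, then the right subtree.
At kale: go left to iris.
  At iris: go left to reed.
    At reed: go left to mint.
      At mint: go left to rose.
        rose is a leaf — visit rose.
      Visit mint.
      At mint: no right child.
    Visit reed.
    At reed: go right to teak.
      At teak: go left to bay.
        At bay: go left to elm.
          elm is a leaf — visit elm.
        Visit bay.
        At bay: no right child.
      Visit teak.
      At teak: go right to cedar.
        At cedar: go left to moss.
          moss is a leaf — visit moss.
        Visit cedar.
        At cedar: no right child.
  Visit iris.
  At iris: no right child.
Visit kale.
At kale: go right to poppy.
  poppy is a leaf — visit poppy.
Full in-order sequence: rose, mint, reed, elm, bay, teak, moss, cedar, iris, kale, poppy.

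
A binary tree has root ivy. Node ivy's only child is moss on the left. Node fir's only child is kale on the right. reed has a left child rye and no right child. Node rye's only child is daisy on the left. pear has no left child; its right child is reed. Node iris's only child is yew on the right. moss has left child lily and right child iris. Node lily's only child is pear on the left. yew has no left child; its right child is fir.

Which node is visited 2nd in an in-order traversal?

daisy

In-order visits the left subtree, then the node, then the right subtree.
At ivy: go left to moss.
  At moss: go left to lily.
    At lily: go left to pear.
      At pear: no left child.
      Visit pear.
      At pear: go right to reed.
        At reed: go left to rye.
          At rye: go left to daisy.
            daisy is a leaf — visit daisy.
          Visit rye.
          At rye: no right child.
        Visit reed.
        At reed: no right child.
    Visit lily.
    At lily: no right child.
  Visit moss.
  At moss: go right to iris.
    At iris: no left child.
    Visit iris.
    At iris: go right to yew.
      At yew: no left child.
      Visit yew.
      At yew: go right to fir.
        At fir: no left child.
        Visit fir.
        At fir: go right to kale.
          kale is a leaf — visit kale.
Visit ivy.
At ivy: no right child.
Full in-order sequence: pear, daisy, rye, reed, lily, moss, iris, yew, fir, kale, ivy.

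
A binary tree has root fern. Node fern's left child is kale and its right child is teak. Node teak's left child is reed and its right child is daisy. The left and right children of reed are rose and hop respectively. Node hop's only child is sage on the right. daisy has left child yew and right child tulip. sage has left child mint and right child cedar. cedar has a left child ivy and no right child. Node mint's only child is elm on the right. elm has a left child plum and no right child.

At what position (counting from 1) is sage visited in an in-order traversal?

9

In-order visits the left subtree, then the node, then the right subtree.
At fern: go left to kale.
  kale is a leaf — visit kale.
Visit fern.
At fern: go right to teak.
  At teak: go left to reed.
    At reed: go left to rose.
      rose is a leaf — visit rose.
    Visit reed.
    At reed: go right to hop.
      At hop: no left child.
      Visit hop.
      At hop: go right to sage.
        At sage: go left to mint.
          At mint: no left child.
          Visit mint.
          At mint: go right to elm.
            At elm: go left to plum.
              plum is a leaf — visit plum.
            Visit elm.
            At elm: no right child.
        Visit sage.
        At sage: go right to cedar.
          At cedar: go left to ivy.
            ivy is a leaf — visit ivy.
          Visit cedar.
          At cedar: no right child.
  Visit teak.
  At teak: go right to daisy.
    At daisy: go left to yew.
      yew is a leaf — visit yew.
    Visit daisy.
    At daisy: go right to tulip.
      tulip is a leaf — visit tulip.
Full in-order sequence: kale, fern, rose, reed, hop, mint, plum, elm, sage, ivy, cedar, teak, yew, daisy, tulip.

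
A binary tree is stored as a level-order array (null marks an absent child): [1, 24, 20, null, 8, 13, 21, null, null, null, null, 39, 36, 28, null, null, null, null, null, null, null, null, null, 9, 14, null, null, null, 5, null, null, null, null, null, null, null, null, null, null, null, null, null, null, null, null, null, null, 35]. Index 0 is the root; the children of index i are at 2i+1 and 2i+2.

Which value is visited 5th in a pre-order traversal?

13

Pre-order visits the node, then its left subtree, then its right subtree.
Visit 1.
At 1: go left to 24.
  Visit 24.
  At 24: no left child.
  At 24: go right to 8.
    8 is a leaf — visit 8.
At 1: go right to 20.
  Visit 20.
  At 20: go left to 13.
    Visit 13.
    At 13: go left to 39.
      Visit 39.
      At 39: go left to 9.
        Visit 9.
        At 9: go left to 35.
          35 is a leaf — visit 35.
        At 9: no right child.
      At 39: go right to 14.
        14 is a leaf — visit 14.
    At 13: go right to 36.
      36 is a leaf — visit 36.
  At 20: go right to 21.
    Visit 21.
    At 21: go left to 28.
      Visit 28.
      At 28: no left child.
      At 28: go right to 5.
        5 is a leaf — visit 5.
    At 21: no right child.
Full pre-order sequence: 1, 24, 8, 20, 13, 39, 9, 35, 14, 36, 21, 28, 5.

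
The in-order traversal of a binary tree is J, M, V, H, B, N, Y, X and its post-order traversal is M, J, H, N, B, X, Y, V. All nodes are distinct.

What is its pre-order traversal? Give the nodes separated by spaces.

V J M Y B H N X

The last element of post-order is the root; it splits in-order into left and right subtrees.
Root V: left subtree has 2 nodes {J, M}, right has 5 {H, B, N, Y, X}.
  Root J: left subtree has 0 nodes { }, right has 1 {M}.
  Root Y: left subtree has 3 nodes {H, B, N}, right has 1 {X}.
    Root B: left subtree has 1 node {H}, right has 1 {N}.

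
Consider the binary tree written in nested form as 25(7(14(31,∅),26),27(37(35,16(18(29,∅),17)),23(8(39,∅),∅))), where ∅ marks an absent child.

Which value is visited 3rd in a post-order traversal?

Post-order visits the left subtree, then the right subtree, then the node.
At 25: go left to 7.
  At 7: go left to 14.
    At 14: go left to 31.
      31 is a leaf — visit 31.
    At 14: no right child.
    Visit 14.
  At 7: go right to 26.
    26 is a leaf — visit 26.
  Visit 7.
At 25: go right to 27.
  At 27: go left to 37.
    At 37: go left to 35.
      35 is a leaf — visit 35.
    At 37: go right to 16.
      At 16: go left to 18.
        At 18: go left to 29.
          29 is a leaf — visit 29.
        At 18: no right child.
        Visit 18.
      At 16: go right to 17.
        17 is a leaf — visit 17.
      Visit 16.
    Visit 37.
  At 27: go right to 23.
    At 23: go left to 8.
      At 8: go left to 39.
        39 is a leaf — visit 39.
      At 8: no right child.
      Visit 8.
    At 23: no right child.
    Visit 23.
  Visit 27.
Visit 25.
Full post-order sequence: 31, 14, 26, 7, 35, 29, 18, 17, 16, 37, 39, 8, 23, 27, 25.

26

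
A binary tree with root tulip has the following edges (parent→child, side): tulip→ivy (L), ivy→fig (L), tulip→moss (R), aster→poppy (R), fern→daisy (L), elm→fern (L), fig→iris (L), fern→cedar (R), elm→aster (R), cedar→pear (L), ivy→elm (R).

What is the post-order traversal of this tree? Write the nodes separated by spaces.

iris fig daisy pear cedar fern poppy aster elm ivy moss tulip

Post-order visits the left subtree, then the right subtree, then the node.
At tulip: go left to ivy.
  At ivy: go left to fig.
    At fig: go left to iris.
      iris is a leaf — visit iris.
    At fig: no right child.
    Visit fig.
  At ivy: go right to elm.
    At elm: go left to fern.
      At fern: go left to daisy.
        daisy is a leaf — visit daisy.
      At fern: go right to cedar.
        At cedar: go left to pear.
          pear is a leaf — visit pear.
        At cedar: no right child.
        Visit cedar.
      Visit fern.
    At elm: go right to aster.
      At aster: no left child.
      At aster: go right to poppy.
        poppy is a leaf — visit poppy.
      Visit aster.
    Visit elm.
  Visit ivy.
At tulip: go right to moss.
  moss is a leaf — visit moss.
Visit tulip.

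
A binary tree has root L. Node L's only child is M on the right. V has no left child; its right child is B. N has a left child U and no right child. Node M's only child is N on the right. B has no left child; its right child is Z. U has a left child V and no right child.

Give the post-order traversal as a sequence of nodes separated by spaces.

Z B V U N M L

Post-order visits the left subtree, then the right subtree, then the node.
At L: no left child.
At L: go right to M.
  At M: no left child.
  At M: go right to N.
    At N: go left to U.
      At U: go left to V.
        At V: no left child.
        At V: go right to B.
          At B: no left child.
          At B: go right to Z.
            Z is a leaf — visit Z.
          Visit B.
        Visit V.
      At U: no right child.
      Visit U.
    At N: no right child.
    Visit N.
  Visit M.
Visit L.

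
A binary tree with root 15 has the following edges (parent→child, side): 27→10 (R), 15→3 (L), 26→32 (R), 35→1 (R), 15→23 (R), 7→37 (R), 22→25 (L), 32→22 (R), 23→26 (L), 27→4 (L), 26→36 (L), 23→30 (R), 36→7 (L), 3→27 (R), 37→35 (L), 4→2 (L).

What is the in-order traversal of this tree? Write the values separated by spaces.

3 2 4 27 10 15 7 35 1 37 36 26 32 25 22 23 30

In-order visits the left subtree, then the node, then the right subtree.
At 15: go left to 3.
  At 3: no left child.
  Visit 3.
  At 3: go right to 27.
    At 27: go left to 4.
      At 4: go left to 2.
        2 is a leaf — visit 2.
      Visit 4.
      At 4: no right child.
    Visit 27.
    At 27: go right to 10.
      10 is a leaf — visit 10.
Visit 15.
At 15: go right to 23.
  At 23: go left to 26.
    At 26: go left to 36.
      At 36: go left to 7.
        At 7: no left child.
        Visit 7.
        At 7: go right to 37.
          At 37: go left to 35.
            At 35: no left child.
            Visit 35.
            At 35: go right to 1.
              1 is a leaf — visit 1.
          Visit 37.
          At 37: no right child.
      Visit 36.
      At 36: no right child.
    Visit 26.
    At 26: go right to 32.
      At 32: no left child.
      Visit 32.
      At 32: go right to 22.
        At 22: go left to 25.
          25 is a leaf — visit 25.
        Visit 22.
        At 22: no right child.
  Visit 23.
  At 23: go right to 30.
    30 is a leaf — visit 30.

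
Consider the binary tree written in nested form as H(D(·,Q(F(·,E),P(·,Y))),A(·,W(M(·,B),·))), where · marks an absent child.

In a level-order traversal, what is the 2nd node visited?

Level-order visits nodes level by level from the root, left to right within each level.
Level 0: H
Level 1: D, A
Level 2: Q, W
Level 3: F, P, M
Level 4: E, Y, B
Full level-order sequence: H, D, A, Q, W, F, P, M, E, Y, B.

D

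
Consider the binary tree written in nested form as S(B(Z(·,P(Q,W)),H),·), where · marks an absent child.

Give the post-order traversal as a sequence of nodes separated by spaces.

Post-order visits the left subtree, then the right subtree, then the node.
At S: go left to B.
  At B: go left to Z.
    At Z: no left child.
    At Z: go right to P.
      At P: go left to Q.
        Q is a leaf — visit Q.
      At P: go right to W.
        W is a leaf — visit W.
      Visit P.
    Visit Z.
  At B: go right to H.
    H is a leaf — visit H.
  Visit B.
At S: no right child.
Visit S.

Q W P Z H B S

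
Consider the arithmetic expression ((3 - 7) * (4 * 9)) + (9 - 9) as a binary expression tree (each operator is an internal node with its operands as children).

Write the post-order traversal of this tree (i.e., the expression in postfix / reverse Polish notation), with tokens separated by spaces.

3 7 - 4 9 * * 9 9 - +

Post-order on an expression tree gives postfix notation: for each operator, emit left operand, right operand, then the operator.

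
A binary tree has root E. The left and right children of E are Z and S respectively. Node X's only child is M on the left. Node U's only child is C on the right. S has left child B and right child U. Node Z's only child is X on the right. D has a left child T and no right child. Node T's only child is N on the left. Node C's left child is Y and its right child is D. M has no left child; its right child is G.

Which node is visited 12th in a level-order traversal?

T

Level-order visits nodes level by level from the root, left to right within each level.
Level 0: E
Level 1: Z, S
Level 2: X, B, U
Level 3: M, C
Level 4: G, Y, D
Level 5: T
Level 6: N
Full level-order sequence: E, Z, S, X, B, U, M, C, G, Y, D, T, N.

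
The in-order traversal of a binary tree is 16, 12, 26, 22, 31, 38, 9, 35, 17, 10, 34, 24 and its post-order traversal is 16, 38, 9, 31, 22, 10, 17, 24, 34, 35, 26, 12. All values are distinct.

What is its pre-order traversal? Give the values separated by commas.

The last element of post-order is the root; it splits in-order into left and right subtrees.
Root 12: left subtree has 1 node {16}, right has 10 {26, 22, 31, 38, 9, 35, 17, 10, 34, 24}.
  Root 26: left subtree has 0 nodes { }, right has 9 {22, 31, 38, 9, 35, 17, 10, 34, 24}.
    Root 35: left subtree has 4 nodes {22, 31, 38, 9}, right has 4 {17, 10, 34, 24}.
      Root 22: left subtree has 0 nodes { }, right has 3 {31, 38, 9}.
        Root 31: left subtree has 0 nodes { }, right has 2 {38, 9}.
          Root 9: left subtree has 1 node {38}, right has 0 { }.
      Root 34: left subtree has 2 nodes {17, 10}, right has 1 {24}.
        Root 17: left subtree has 0 nodes { }, right has 1 {10}.

12, 16, 26, 35, 22, 31, 9, 38, 34, 17, 10, 24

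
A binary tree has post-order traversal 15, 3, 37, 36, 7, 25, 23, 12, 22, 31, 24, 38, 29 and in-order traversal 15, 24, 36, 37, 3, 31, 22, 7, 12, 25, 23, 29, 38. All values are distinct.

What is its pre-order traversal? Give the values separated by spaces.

29 24 15 31 36 37 3 22 12 7 23 25 38

The last element of post-order is the root; it splits in-order into left and right subtrees.
Root 29: left subtree has 11 nodes {15, 24, 36, 37, 3, 31, 22, 7, 12, 25, 23}, right has 1 {38}.
  Root 24: left subtree has 1 node {15}, right has 9 {36, 37, 3, 31, 22, 7, 12, 25, 23}.
    Root 31: left subtree has 3 nodes {36, 37, 3}, right has 5 {22, 7, 12, 25, 23}.
      Root 36: left subtree has 0 nodes { }, right has 2 {37, 3}.
        Root 37: left subtree has 0 nodes { }, right has 1 {3}.
      Root 22: left subtree has 0 nodes { }, right has 4 {7, 12, 25, 23}.
        Root 12: left subtree has 1 node {7}, right has 2 {25, 23}.
          Root 23: left subtree has 1 node {25}, right has 0 { }.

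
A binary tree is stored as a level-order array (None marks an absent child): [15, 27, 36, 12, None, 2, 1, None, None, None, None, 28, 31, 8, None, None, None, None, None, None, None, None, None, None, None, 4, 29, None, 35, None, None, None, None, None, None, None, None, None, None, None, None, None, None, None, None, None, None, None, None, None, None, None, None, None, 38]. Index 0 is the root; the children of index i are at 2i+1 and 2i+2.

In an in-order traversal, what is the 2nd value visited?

In-order visits the left subtree, then the node, then the right subtree.
At 15: go left to 27.
  At 27: go left to 12.
    12 is a leaf — visit 12.
  Visit 27.
  At 27: no right child.
Visit 15.
At 15: go right to 36.
  At 36: go left to 2.
    At 2: go left to 28.
      28 is a leaf — visit 28.
    Visit 2.
    At 2: go right to 31.
      At 31: go left to 4.
        4 is a leaf — visit 4.
      Visit 31.
      At 31: go right to 29.
        At 29: no left child.
        Visit 29.
        At 29: go right to 38.
          38 is a leaf — visit 38.
  Visit 36.
  At 36: go right to 1.
    At 1: go left to 8.
      At 8: no left child.
      Visit 8.
      At 8: go right to 35.
        35 is a leaf — visit 35.
    Visit 1.
    At 1: no right child.
Full in-order sequence: 12, 27, 15, 28, 2, 4, 31, 29, 38, 36, 8, 35, 1.

27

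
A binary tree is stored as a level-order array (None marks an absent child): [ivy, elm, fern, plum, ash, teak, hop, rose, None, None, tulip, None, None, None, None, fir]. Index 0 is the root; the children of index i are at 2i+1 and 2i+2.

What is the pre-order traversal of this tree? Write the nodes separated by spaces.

ivy elm plum rose fir ash tulip fern teak hop

Pre-order visits the node, then its left subtree, then its right subtree.
Visit ivy.
At ivy: go left to elm.
  Visit elm.
  At elm: go left to plum.
    Visit plum.
    At plum: go left to rose.
      Visit rose.
      At rose: go left to fir.
        fir is a leaf — visit fir.
      At rose: no right child.
    At plum: no right child.
  At elm: go right to ash.
    Visit ash.
    At ash: no left child.
    At ash: go right to tulip.
      tulip is a leaf — visit tulip.
At ivy: go right to fern.
  Visit fern.
  At fern: go left to teak.
    teak is a leaf — visit teak.
  At fern: go right to hop.
    hop is a leaf — visit hop.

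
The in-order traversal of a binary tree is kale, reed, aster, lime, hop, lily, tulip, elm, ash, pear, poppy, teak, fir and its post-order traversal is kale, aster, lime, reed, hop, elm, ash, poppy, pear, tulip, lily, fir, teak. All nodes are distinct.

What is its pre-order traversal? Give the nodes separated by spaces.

The last element of post-order is the root; it splits in-order into left and right subtrees.
Root teak: left subtree has 11 nodes {kale, reed, aster, lime, hop, lily, tulip, elm, ash, pear, poppy}, right has 1 {fir}.
  Root lily: left subtree has 5 nodes {kale, reed, aster, lime, hop}, right has 5 {tulip, elm, ash, pear, poppy}.
    Root hop: left subtree has 4 nodes {kale, reed, aster, lime}, right has 0 { }.
      Root reed: left subtree has 1 node {kale}, right has 2 {aster, lime}.
        Root lime: left subtree has 1 node {aster}, right has 0 { }.
    Root tulip: left subtree has 0 nodes { }, right has 4 {elm, ash, pear, poppy}.
      Root pear: left subtree has 2 nodes {elm, ash}, right has 1 {poppy}.
        Root ash: left subtree has 1 node {elm}, right has 0 { }.

teak lily hop reed kale lime aster tulip pear ash elm poppy fir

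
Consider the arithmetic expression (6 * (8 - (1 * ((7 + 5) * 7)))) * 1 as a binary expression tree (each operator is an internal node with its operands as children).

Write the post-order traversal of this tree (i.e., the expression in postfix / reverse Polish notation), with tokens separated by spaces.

6 8 1 7 5 + 7 * * - * 1 *

Post-order on an expression tree gives postfix notation: for each operator, emit left operand, right operand, then the operator.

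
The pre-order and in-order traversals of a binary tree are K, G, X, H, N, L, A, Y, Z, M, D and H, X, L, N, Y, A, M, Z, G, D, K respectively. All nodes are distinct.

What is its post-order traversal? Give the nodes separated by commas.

H, L, Y, M, Z, A, N, X, D, G, K

The first element of pre-order is the root; it splits in-order into left and right subtrees.
Root K: left subtree has 10 nodes {H, X, L, N, Y, A, M, Z, G, D}, right has 0 { }.
  Root G: left subtree has 8 nodes {H, X, L, N, Y, A, M, Z}, right has 1 {D}.
    Root X: left subtree has 1 node {H}, right has 6 {L, N, Y, A, M, Z}.
      Root N: left subtree has 1 node {L}, right has 4 {Y, A, M, Z}.
        Root A: left subtree has 1 node {Y}, right has 2 {M, Z}.
          Root Z: left subtree has 1 node {M}, right has 0 { }.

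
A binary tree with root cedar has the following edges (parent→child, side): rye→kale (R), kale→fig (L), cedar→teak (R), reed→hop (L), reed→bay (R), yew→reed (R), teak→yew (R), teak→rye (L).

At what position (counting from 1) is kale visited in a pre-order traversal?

4

Pre-order visits the node, then its left subtree, then its right subtree.
Visit cedar.
At cedar: no left child.
At cedar: go right to teak.
  Visit teak.
  At teak: go left to rye.
    Visit rye.
    At rye: no left child.
    At rye: go right to kale.
      Visit kale.
      At kale: go left to fig.
        fig is a leaf — visit fig.
      At kale: no right child.
  At teak: go right to yew.
    Visit yew.
    At yew: no left child.
    At yew: go right to reed.
      Visit reed.
      At reed: go left to hop.
        hop is a leaf — visit hop.
      At reed: go right to bay.
        bay is a leaf — visit bay.
Full pre-order sequence: cedar, teak, rye, kale, fig, yew, reed, hop, bay.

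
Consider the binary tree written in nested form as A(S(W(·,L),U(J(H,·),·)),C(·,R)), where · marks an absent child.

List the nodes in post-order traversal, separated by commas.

L, W, H, J, U, S, R, C, A

Post-order visits the left subtree, then the right subtree, then the node.
At A: go left to S.
  At S: go left to W.
    At W: no left child.
    At W: go right to L.
      L is a leaf — visit L.
    Visit W.
  At S: go right to U.
    At U: go left to J.
      At J: go left to H.
        H is a leaf — visit H.
      At J: no right child.
      Visit J.
    At U: no right child.
    Visit U.
  Visit S.
At A: go right to C.
  At C: no left child.
  At C: go right to R.
    R is a leaf — visit R.
  Visit C.
Visit A.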